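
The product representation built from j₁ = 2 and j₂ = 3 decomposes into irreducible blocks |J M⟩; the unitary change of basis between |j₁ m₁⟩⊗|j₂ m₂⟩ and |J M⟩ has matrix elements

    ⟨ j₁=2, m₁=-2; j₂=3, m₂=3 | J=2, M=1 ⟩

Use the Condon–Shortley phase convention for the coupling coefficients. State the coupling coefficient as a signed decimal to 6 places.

-0.597614

triangle: 3!×1!×3!/8! = 36/40320
(j±m)!: 0!×4!×6!×0!×3!×1! = 103680
prefactor² = (2J+1)×Δ×N² = 3240/7
  k=3: −1/(3!×0!×1!×3!×0!×0!) = -1/36
Σ = -1/36  ⇒  CG² = 3240/7×(-1/36)² = 5/14
CG = −√(5/14) = -0.597614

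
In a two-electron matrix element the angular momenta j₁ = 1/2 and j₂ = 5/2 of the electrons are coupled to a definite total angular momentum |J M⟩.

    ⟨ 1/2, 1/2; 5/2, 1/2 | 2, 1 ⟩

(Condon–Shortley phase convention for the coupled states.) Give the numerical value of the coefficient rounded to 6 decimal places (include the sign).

triangle: 1!×0!×4!/6! = 24/720
(j±m)!: 1!×0!×3!×2!×3!×1! = 72
prefactor² = (2J+1)×Δ×N² = 12
  k=0: +1/(0!×1!×0!×3!×0!×1!) = 1/6
Σ = 1/6  ⇒  CG² = 12×(1/6)² = 1/3
CG = +√(1/3) = +0.577350

+√(1/3) = +0.577350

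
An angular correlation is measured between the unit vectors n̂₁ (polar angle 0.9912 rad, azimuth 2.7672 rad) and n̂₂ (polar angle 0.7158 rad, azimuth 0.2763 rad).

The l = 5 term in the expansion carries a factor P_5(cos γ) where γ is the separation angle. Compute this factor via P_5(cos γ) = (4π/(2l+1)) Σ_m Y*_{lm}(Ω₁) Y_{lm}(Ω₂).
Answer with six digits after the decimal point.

-0.044121

Expand P_5 via completeness: Σ_{m} conj(Y_{5,m}) at Ω₁ times Y_{5,m} at Ω₂ —
  m=-5: (0.05645 + 0.18174j) × (0.01063 - 0.05547j) = 0.01068 - 0.00120j  (running Σ = 0.01068 - 0.00120j)
  m=-4: (0.02882 - 0.39287j) × (0.09220 - 0.18351j) = -0.06944 - 0.04151j  (running Σ = -0.05876 - 0.04271j)
  m=-3: (-0.14906 + 0.31046j) × (0.27243 - 0.29723j) = 0.05167 + 0.12888j  (running Σ = -0.00709 + 0.08617j)
  m=-2: (-0.04765 + 0.04429j) × (0.33192 - 0.20469j) = -0.00675 + 0.02445j  (running Σ = -0.01384 + 0.11062j)
  m=-1: (0.32672 - 0.12837j) × (-0.03302 + 0.00936j) = -0.00959 + 0.00730j  (running Σ = -0.02343 + 0.11792j)
  m=0: (-0.02106 + 0.00000j) × (-0.39115 + 0.00000j) = 0.00824 + 0.00000j  (running Σ = -0.01519 + 0.11792j)
  m=1: (-0.32672 - 0.12837j) × (0.03302 + 0.00936j) = -0.00959 - 0.00730j  (running Σ = -0.02478 + 0.11062j)
  m=2: (-0.04765 - 0.04429j) × (0.33192 + 0.20469j) = -0.00675 - 0.02445j  (running Σ = -0.03153 + 0.08617j)
  m=3: (0.14906 + 0.31046j) × (-0.27243 - 0.29723j) = 0.05167 - 0.12888j  (running Σ = 0.02014 - 0.04271j)
  m=4: (0.02882 + 0.39287j) × (0.09220 + 0.18351j) = -0.06944 + 0.04151j  (running Σ = -0.04930 - 0.00120j)
  m=5: (-0.05645 + 0.18174j) × (-0.01063 - 0.05547j) = 0.01068 + 0.00120j  (running Σ = -0.03862 + 0.00000j)
Accumulated sum -0.03862 + 0.00000j; after 4π/(2l+1) scaling, -0.04412 + 0.00000j ⇒ P_5 = -0.044121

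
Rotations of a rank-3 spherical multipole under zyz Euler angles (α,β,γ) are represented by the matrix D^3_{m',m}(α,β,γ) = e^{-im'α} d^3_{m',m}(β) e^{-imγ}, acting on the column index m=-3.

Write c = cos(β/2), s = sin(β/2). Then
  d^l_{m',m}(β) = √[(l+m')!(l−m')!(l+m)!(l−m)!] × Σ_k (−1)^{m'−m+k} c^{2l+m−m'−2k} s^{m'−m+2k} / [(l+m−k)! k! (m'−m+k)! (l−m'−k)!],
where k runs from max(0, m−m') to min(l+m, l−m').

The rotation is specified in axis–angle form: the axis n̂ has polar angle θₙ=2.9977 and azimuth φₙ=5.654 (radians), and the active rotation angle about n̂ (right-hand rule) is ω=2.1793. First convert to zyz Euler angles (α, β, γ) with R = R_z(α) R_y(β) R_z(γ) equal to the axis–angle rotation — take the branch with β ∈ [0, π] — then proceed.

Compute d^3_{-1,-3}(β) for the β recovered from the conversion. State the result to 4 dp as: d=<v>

Axis–angle → zyz. n̂ = (sinθₙcosφₙ, sinθₙsinφₙ, cosθₙ) = (+0.115937, -0.084387, -0.989665), ω = 2.1793.
R = I cosω + sinω [n̂]ₓ + (1−cosω) n̂n̂ᵀ gives
  R = [-0.550515, +0.796648, -0.249568; -0.827401, -0.560448, +0.036128; -0.111089, +0.226382, +0.967683]
β = atan2(√(R₁₃²+R₂₃²), R₃₃) = 0.254922; α = atan2(R₂₃, R₁₃) mod 2π = 2.997828; γ = atan2(R₃₂, −R₃₁) mod 2π = 1.114606
d^3_{-1,-3}(β=0.2549) via the finite sum:
c=cos(0.254922/2)=0.991888, s=sin(0.254922/2)=0.127116; N=√[2·24·1·720]=185.903201
The bounds max(0,m−m')=0 and min(l+m,l−m')=0 give 1 term
  k=0: (−1)^2·185.9032/(48)·0.9919^4·0.1271^2 = +0.060575
d^3_{-1,-3}(0.2549) = +0.060575

d=0.0606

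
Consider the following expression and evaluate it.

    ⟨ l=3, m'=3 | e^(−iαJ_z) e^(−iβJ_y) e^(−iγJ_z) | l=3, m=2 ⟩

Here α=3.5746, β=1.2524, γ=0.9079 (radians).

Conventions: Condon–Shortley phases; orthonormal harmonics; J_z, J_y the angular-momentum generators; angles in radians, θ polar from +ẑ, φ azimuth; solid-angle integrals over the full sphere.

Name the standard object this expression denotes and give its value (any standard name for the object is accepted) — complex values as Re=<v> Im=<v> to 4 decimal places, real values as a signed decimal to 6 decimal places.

This is a Wigner D-matrix element — the rotation-matrix element ⟨l m'| R(α,β,γ) |l m⟩ in the angular-momentum basis.
Split into d^3_{3,2}(β=1.2524) × two z-phases.
With c≡cos(β/2)=0.810260 and s≡sin(β/2)=0.586070, N=[720·1·120·1]^{1/2}=293.938769
The bounds max(0,m−m')=0 and min(l+m,l−m')=0 give 1 term
  k=0: (−1)^1·293.9388/(120)·0.8103^5·0.5861^1 = -0.501358
d^3_{3,2}(1.2524) = -0.501358
Attach z-rotation phases: D = e^{-i(3)(3.5746)}·(-0.501358)·e^{-i(2)(0.9079)} = -0.501179-0.013420i

Wigner D-matrix element, Re=-0.5012 Im=-0.0134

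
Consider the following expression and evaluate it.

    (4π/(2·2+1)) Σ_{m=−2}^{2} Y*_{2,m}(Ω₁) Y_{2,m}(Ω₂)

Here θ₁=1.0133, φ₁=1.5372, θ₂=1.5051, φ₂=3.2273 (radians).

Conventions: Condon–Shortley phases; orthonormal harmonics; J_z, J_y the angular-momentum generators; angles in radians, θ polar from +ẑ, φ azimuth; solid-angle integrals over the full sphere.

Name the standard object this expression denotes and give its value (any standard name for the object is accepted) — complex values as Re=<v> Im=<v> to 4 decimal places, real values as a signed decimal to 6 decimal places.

This sum is the spherical-harmonic addition theorem: it equals the Legendre polynomial P_l(cos γ) of the angle γ between the two directions.
Summing Y*_{l m}(θ₁,φ₁)·Y_{l m}(θ₂,φ₂) over m ∈ [−2, 2]; prefactor 4π/(2·2+1) = 2.513274:
  m=-2: (-0.277525, 0.018676) × (0.378973, -0.065605) = (-0.103949, 0.025285)  (running Σ = (-0.103949, 0.025285))
  m=-1: (0.011650, 0.346643) × (-0.050422, 0.004332) = (-0.002089, -0.017428)  (running Σ = (-0.106038, 0.007857))
  m=0: (-0.050550, -0.000000) × (-0.311314, 0.000000) = (0.015737, 0.000000)  (running Σ = (-0.090302, 0.007857))
  m=1: (-0.011650, 0.346643) × (0.050422, 0.004332) = (-0.002089, 0.017428)  (running Σ = (-0.092391, 0.025285))
  m=2: (-0.277525, -0.018676) × (0.378973, 0.065605) = (-0.103949, -0.025285)  (running Σ = (-0.196340, 0.000000))
Total Σ_m = (-0.196340, 0.000000). Multiply by 2.513274: (-0.493456, 0.000000). P_2(cos γ) = -0.493456

Legendre polynomial (addition theorem), -0.493456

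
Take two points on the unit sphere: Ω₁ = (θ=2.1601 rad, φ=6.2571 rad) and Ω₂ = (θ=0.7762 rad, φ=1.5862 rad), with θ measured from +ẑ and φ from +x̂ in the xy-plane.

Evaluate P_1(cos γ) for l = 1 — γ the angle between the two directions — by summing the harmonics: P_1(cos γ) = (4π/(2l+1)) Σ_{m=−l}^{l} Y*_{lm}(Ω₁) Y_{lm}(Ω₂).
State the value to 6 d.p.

-0.420752

Addition theorem: P_1(cos γ) = (4π/3) Σ_m Y*_{lm}(Ω₁) Y_{lm}(Ω₂), m = −1…1:
  term(m=-1) = (-0.002883, -0.069460)   from Y*(Ω₁)=(0.287121, -0.007491), Y(Ω₂)=(-0.003728, -0.242015)
  term(m=+0) = (-0.094680, -0.000000)   from Y*(Ω₁)=(-0.271557, -0.000000), Y(Ω₂)=(0.348657, 0.000000)
  term(m=+1) = (-0.002883, 0.069460)   from Y*(Ω₁)=(-0.287121, -0.007491), Y(Ω₂)=(0.003728, -0.242015)
Accumulated sum (-0.100447, 0.000000); after 4π/(2l+1) scaling, (-0.420752, 0.000000) ⇒ P_1 = -0.420752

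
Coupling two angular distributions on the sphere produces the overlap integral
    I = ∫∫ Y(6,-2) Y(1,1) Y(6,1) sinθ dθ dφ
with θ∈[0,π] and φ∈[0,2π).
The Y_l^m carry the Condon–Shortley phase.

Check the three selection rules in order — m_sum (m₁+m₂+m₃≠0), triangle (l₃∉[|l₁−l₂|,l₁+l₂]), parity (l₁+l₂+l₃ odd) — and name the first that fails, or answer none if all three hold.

Σmᵢ = 0  ✓
l₃∈[|l₁−l₂|,l₁+l₂]=[5,7], have l₃=6  ✓
Σlᵢ = 13 ⇒ odd  ✗

parity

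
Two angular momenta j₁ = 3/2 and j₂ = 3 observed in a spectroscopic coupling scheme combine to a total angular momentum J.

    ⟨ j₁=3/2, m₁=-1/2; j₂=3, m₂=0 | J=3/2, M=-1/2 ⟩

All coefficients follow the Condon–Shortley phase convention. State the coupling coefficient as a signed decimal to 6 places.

j₁+j₂−J=3  J+j₁−j₂=0  J−j₁+j₂=3  j₁+j₂+J+1=7
(j₁±m₁, j₂±m₂, J±M) = (1,2,3,3,1,2)
P² = 144/35
sum k=2..2:
  [2] +1/4 = 1/4
S = 1/4
C² = P²·S² = 9/35 ; C = +0.507093

+√(9/35) ≈ +0.507093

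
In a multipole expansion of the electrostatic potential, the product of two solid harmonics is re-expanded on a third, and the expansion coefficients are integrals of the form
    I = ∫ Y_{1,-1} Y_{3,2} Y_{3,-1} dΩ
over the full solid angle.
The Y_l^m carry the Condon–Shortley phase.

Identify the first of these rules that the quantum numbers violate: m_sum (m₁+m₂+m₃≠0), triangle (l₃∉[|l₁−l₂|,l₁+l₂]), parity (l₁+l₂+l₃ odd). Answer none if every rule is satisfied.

m₁+m₂+m₃ = -1 + 2 − 1 = 0  ✓
triangle: |1−3|=2 ≤ l₃=3 ≤ 1+3=4  ✓
parity: l₁+l₂+l₃ = 7 is odd  ✗

parity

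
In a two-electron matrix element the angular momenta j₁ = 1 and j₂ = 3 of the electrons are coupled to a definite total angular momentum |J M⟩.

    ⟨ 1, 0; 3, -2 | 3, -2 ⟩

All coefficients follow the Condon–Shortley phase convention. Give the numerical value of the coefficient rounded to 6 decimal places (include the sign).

+√(1/3) ≈ +0.577350

√[7·1!1!5!/8! · 1!1!1!5!1!5!] = √(300)
  +(−1)^0/∏(0,1,1,1,0,4)! = 1/24  (running 1/24)
  +(−1)^1/∏(1,0,0,0,1,5)! = -1/120  (running 1/30)
⟨..|..⟩ = √(300)·(1/30) = +0.577350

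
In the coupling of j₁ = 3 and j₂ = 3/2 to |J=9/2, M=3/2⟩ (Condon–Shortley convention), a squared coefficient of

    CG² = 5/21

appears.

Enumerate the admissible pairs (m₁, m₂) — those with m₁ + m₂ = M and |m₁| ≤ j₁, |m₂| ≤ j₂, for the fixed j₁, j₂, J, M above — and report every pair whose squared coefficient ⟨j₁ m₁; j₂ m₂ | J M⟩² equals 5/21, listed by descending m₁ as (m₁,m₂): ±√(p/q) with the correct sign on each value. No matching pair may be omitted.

Admissible pairs with m₁+m₂ = M = 3/2: (0,3/2), (1,1/2), (2,-1/2), (3,-3/2)
  (m₁,m₂)=(3,-3/2): CG² = 1/84, CG = +√(1/84)
  (m₁,m₂)=(2,-1/2): CG² = 3/14, CG = +√(3/14)
  (m₁,m₂)=(1,1/2): CG² = 15/28, CG = +√(15/28)
  (m₁,m₂)=(0,3/2): CG² = 5/21, CG = +√(5/21)   ← matches the target
Pairs with CG² = 5/21: (0,3/2): +√(5/21)

(0,3/2): +√(5/21)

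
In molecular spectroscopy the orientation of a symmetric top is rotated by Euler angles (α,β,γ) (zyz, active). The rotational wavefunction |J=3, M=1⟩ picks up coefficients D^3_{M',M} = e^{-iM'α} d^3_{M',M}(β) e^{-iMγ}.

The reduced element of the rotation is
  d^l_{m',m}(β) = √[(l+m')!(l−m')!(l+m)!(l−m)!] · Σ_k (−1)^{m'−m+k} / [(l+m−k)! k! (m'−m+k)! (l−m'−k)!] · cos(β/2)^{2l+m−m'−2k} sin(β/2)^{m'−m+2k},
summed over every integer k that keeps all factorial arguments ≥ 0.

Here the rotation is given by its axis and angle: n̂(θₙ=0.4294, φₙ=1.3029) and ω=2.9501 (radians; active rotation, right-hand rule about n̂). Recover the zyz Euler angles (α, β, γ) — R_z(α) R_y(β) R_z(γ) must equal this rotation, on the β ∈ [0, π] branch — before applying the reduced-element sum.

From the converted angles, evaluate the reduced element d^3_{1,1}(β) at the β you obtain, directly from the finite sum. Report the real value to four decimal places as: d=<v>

d=-0.2278

Axis–angle → zyz. n̂ = (sinθₙcosφₙ, sinθₙsinφₙ, cosθₙ) = (+0.110203, +0.401475, +0.909216), ω = 2.9501.
R = I cosω + sinω [n̂]ₓ + (1−cosω) n̂n̂ᵀ gives
  R = [-0.957654, -0.085367, +0.274975; +0.260725, -0.662303, +0.702408; +0.122154, +0.744357, +0.656515]
β = atan2(√(R₁₃²+R₂₃²), R₃₃) = 0.854608; α = atan2(R₂₃, R₁₃) mod 2π = 1.197661; γ = atan2(R₃₂, −R₃₁) mod 2π = 1.733453
d^3_{1,1}(β=0.8546) via the finite sum:
c=cos(0.854608/2)=0.910086, s=sin(0.854608/2)=0.414419; N=√[24·2·24·2]=48.000000
The bounds max(0,m−m')=0 and min(l+m,l−m')=2 give 3 terms
  k=0: (−1)^0·48.0000/(48)·0.9101^6·0.4144^0 = +0.568193
  k=1: (−1)^1·48.0000/(6)·0.9101^4·0.4144^2 = -0.942538
  k=2: (−1)^2·48.0000/(8)·0.9101^2·0.4144^4 = +0.146579
d^3_{1,1}(0.8546) = +0.568193 -0.942538 +0.146579 = -0.227766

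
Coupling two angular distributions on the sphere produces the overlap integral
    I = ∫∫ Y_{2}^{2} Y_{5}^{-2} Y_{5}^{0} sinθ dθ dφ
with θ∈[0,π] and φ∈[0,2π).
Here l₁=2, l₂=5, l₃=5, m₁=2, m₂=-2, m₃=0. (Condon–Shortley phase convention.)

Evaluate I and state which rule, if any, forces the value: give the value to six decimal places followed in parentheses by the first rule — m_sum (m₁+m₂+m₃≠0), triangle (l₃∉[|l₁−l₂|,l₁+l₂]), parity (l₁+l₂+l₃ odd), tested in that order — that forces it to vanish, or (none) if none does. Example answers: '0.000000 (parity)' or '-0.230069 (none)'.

-0.191372 (none)

m-sum 0 ✓  L=12 even ✓  3≤5≤7 ✓
Π(2lᵢ+1) = 5×11×11 = 605
triangle coeff Δ(2,5,5) = 1/38610
Σ_t [0,2]: t=0:+1/2880 t=1:−1/576 t=2:+1/2880 = -1/960
(3j)²=10/429 [(2 5 5; 0 0 0)], sign=+1
Σ_t [0,0]: t=0:+1/2880 = 1/2880
(3j)²=14/429 [(2 5 5; 2 -2 0)], sign=-1
⇒ 4πI² = 700/1521
I = (-1)√(700/1521/(4π)) = -0.19137248
No selection rule forces the value: the integral is nonzero (none).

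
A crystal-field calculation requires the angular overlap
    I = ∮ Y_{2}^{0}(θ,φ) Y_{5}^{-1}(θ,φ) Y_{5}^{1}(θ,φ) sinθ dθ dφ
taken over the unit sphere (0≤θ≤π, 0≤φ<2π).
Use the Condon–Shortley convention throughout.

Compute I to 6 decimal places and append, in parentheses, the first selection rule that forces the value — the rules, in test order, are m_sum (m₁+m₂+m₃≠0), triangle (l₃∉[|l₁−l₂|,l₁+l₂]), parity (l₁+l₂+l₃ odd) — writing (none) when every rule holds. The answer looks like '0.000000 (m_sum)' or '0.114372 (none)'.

-0.145565 (none)

Checks pass: Σm=0; 12 even; l₃=5∈[3,7].
(2·2+1)(2·5+1)(2·5+1) = 605
Δ: 2! 2! 8! / 13! → 1/38610
sum: t=0:+1/2880 t=1:−1/576 t=2:+1/2880 = -1/960
3j²(2 5 5; 0 0 0) = Δ·Π!·Σ² = 10/429  (sign +1)
sum: t=0:+1/2304 t=1:−1/720 t=2:+1/5760 = -1/1280
3j²(2 5 5; 0 -1 1) = Δ·Π!·Σ² = 27/1430  (sign -1)
combine: 4πI² = 605·10/429·27/1430 = 45/169
take √, sign -1: I = -0.14556534
No selection rule forces the value: the integral is nonzero (none).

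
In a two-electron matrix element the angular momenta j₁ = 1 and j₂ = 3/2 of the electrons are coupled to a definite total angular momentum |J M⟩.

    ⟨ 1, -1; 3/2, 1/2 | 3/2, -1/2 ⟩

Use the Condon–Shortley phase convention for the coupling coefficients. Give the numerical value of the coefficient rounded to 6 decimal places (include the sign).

√[4·1!1!2!/5! · 0!2!2!1!1!2!] = √(8/15)
  +(−1)^1/∏(1,0,1,1,0,1)! = -1  (running -1)
⟨..|..⟩ = √(8/15)·(-1) = -0.730297

−√(8/15) ≈ -0.730297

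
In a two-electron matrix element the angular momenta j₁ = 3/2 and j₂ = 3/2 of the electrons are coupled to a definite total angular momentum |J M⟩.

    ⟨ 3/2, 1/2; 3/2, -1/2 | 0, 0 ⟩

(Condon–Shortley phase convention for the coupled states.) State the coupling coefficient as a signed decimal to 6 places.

-0.500000

√[1·3!0!0!/4! · 2!1!1!2!0!0!] = √(1)
  +(−1)^1/∏(1,2,0,0,0,0)! = -1/2  (running -1/2)
⟨..|..⟩ = √(1)·(-1/2) = -0.500000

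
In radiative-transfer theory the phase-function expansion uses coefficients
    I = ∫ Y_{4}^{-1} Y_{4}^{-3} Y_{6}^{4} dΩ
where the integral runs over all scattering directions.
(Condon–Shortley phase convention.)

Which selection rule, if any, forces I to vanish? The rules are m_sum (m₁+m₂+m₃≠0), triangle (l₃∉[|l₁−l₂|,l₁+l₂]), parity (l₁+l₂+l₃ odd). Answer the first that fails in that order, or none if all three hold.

m₁+m₂+m₃ = -1 − 3 + 4 = 0  ✓
triangle: |4−4|=0 ≤ l₃=6 ≤ 4+4=8  ✓
parity: l₁+l₂+l₃ = 14 is even  ✓

none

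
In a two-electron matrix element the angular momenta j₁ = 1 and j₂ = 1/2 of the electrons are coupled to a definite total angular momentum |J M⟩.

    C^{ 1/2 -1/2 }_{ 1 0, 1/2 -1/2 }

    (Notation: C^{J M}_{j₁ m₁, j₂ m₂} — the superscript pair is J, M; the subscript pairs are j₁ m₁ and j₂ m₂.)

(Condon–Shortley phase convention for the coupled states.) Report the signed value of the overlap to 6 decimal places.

√[2·1!1!0!/3! · 1!1!0!1!0!1!] = √(1/3)
  +(−1)^0/∏(0,1,1,0,0,0)! = 1  (running 1)
⟨..|..⟩ = √(1/3)·(1) = +0.577350

+√(1/3) ≈ +0.577350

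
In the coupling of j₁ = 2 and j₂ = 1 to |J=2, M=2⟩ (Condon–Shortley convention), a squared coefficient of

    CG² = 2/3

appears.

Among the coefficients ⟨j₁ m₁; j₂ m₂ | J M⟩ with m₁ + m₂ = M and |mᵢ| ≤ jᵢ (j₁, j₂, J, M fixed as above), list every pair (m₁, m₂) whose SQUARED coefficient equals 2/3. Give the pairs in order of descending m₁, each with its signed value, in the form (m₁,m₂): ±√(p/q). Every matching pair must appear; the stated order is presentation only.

Admissible pairs with m₁+m₂ = M = 2: (1,1), (2,0)
  (m₁,m₂)=(2,0): CG² = 2/3, CG = +√(2/3)   ← matches the target
  (m₁,m₂)=(1,1): CG² = 1/3, CG = −√(1/3)
Pairs with CG² = 2/3: (2,0): +√(2/3)

(2,0): +√(2/3)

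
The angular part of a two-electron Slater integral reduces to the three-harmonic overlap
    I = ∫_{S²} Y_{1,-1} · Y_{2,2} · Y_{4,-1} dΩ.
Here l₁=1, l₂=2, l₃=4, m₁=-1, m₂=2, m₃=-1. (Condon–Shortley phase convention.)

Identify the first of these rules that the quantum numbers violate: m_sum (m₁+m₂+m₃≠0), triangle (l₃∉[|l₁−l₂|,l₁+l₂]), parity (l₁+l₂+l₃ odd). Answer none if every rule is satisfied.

azimuthal sum: -1 + 2 − 1 = 0  ✓
l₃ must lie in [1,3]; have l₃=4  ✗
L = 1 + 2 + 4 = 7 (odd)

triangle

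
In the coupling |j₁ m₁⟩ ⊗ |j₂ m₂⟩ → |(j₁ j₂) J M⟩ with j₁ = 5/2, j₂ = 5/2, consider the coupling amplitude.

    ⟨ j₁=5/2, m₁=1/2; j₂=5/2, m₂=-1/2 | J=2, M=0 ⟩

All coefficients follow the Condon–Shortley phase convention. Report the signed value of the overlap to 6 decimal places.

-0.436436  (= −√(4/21))

triangle: 3!·2!·2!/8! = 24/40320
(j±m)!: 3!·2!·2!·3!·2!·2! = 576
prefactor² = (2J+1)·Δ·N² = 12/7
  k=0: +1/(0!·3!·2!·2!·0!·0!) = 1/24
  k=1: −1/(1!·2!·1!·1!·1!·1!) = -1/2
  k=2: +1/(2!·1!·0!·0!·2!·2!) = 1/8
Σ = -1/3  ⇒  CG² = 12/7·(-1/3)² = 4/21
CG = −√(4/21) = -0.436436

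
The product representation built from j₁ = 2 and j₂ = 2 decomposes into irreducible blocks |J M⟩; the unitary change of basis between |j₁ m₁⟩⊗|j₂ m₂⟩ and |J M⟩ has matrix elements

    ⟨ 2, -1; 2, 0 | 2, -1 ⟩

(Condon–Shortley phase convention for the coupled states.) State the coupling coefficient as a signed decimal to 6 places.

-0.267261

triangle: 2!×2!×2!/7! = 8/5040
(j±m)!: 1!×3!×2!×2!×1!×3! = 144
prefactor² = (2J+1)×Δ×N² = 8/7
  k=1: −1/(1!×1!×2!×1!×0!×1!) = -1/2
  k=2: +1/(2!×0!×1!×0!×1!×2!) = 1/4
Σ = -1/4  ⇒  CG² = 8/7×(-1/4)² = 1/14
CG = −√(1/14) = -0.267261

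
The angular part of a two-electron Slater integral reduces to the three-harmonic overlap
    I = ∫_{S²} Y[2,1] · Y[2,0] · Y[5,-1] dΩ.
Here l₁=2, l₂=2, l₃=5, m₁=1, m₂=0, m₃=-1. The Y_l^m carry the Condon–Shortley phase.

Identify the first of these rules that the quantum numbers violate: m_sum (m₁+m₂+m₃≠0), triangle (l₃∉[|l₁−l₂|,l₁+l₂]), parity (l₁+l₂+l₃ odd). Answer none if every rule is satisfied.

triangle

m₁+m₂+m₃ = 1 + 0 − 1 = 0  ✓
triangle: need |l₁−l₂| ≤ l₃ ≤ l₁+l₂ = [0,4]; l₃=5 is outside  ✗
parity: l₁+l₂+l₃ = 9 is odd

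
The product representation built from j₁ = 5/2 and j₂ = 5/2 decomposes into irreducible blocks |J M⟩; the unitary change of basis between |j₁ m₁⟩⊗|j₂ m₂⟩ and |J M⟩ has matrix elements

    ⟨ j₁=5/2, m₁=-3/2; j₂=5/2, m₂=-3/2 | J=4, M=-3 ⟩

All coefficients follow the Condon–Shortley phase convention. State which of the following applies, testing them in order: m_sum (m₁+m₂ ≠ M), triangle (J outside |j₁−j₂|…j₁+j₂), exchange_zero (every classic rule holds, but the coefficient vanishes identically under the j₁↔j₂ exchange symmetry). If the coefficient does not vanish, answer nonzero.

m-sum: m₁+m₂ = -3/2+(-3/2) = -3, M = -3  ✓
triangle: |j₁−j₂| = 0 ≤ J = 4 ≤ j₁+j₂ = 5  ✓
exchange: j₁=j₂ and m₁=m₂, and (−1)^(j₁+j₂−J) = (−1)^1 = −1 forces ⟨j₁m₁;j₂m₂|JM⟩ = −⟨j₂m₂;j₁m₁|JM⟩ = −⟨j₁m₁;j₂m₂|JM⟩ ⇒ the coefficient vanishes identically
Racah sum check: Σ_k collapses to 0 ⇒ CG = 0

exchange_zero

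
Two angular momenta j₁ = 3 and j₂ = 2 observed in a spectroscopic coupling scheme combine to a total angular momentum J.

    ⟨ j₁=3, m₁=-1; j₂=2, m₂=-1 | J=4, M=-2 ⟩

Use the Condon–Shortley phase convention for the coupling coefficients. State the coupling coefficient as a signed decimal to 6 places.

j₁+j₂−J=1  J+j₁−j₂=5  J−j₁+j₂=3  j₁+j₂+J+1=10
(j₁±m₁, j₂±m₂, J±M) = (2,4,1,3,2,6)
P² = 5184/7
sum k=0..1:
  [0] +1/48 = 1/48
  [1] −1/72 = -1/72
S = 1/144
C² = P²·S² = 1/28 ; C = +0.188982

+√(1/28) ≈ +0.188982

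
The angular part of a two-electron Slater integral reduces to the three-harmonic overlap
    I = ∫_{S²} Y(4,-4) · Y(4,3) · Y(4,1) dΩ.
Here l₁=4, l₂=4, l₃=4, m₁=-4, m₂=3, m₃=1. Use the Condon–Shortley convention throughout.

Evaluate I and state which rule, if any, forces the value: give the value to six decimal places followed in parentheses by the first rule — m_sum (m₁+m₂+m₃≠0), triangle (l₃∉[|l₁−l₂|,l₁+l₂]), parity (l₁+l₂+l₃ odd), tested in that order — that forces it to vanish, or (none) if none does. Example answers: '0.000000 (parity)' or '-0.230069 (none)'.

-0.168431 (none)

m-sum 0 ✓  L=12 even ✓  0≤4≤8 ✓
Π(2lᵢ+1) = 9×9×9 = 729
triangle coeff Δ(4,4,4) = 1/450450
Σ_t [0,4]: t=0:+1/13824 t=1:−1/216 t=2:+1/64 t=3:−1/216 t=4:+1/13824 = 5/768
(3j)²=18/1001 [(4 4 4; 0 0 0)], sign=+1
Σ_t [4,4]: t=4:+1/3456 = 1/3456
(3j)²=35/1287 [(4 4 4; -4 3 1)], sign=-1
⇒ 4πI² = 7290/20449
I = (-1)√(7290/20449/(4π)) = -0.16843130
No selection rule forces the value: the integral is nonzero (none).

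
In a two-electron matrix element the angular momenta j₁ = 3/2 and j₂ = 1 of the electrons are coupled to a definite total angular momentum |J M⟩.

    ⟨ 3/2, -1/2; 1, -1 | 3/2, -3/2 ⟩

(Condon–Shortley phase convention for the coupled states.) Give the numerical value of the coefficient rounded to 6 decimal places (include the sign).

j₁+j₂−J=1  J+j₁−j₂=2  J−j₁+j₂=1  j₁+j₂+J+1=5
(j₁±m₁, j₂±m₂, J±M) = (1,2,0,2,0,3)
P² = 8/5
sum k=0..0:
  [0] +1/2 = 1/2
S = 1/2
C² = P²·S² = 2/5 ; C = +0.632456

+0.632456  (= +√(2/5))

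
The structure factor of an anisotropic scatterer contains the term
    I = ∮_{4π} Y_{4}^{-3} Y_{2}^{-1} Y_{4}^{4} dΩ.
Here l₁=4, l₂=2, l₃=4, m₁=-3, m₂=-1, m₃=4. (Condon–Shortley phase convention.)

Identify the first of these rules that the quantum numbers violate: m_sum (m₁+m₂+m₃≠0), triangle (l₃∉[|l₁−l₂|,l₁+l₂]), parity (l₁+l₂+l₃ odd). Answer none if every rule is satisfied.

azimuthal sum: -3 − 1 + 4 = 0  ✓
2 ≤ 4 ≤ 6 (triangle on l)  ✓
L = 4 + 2 + 4 = 10 (even)  ✓

none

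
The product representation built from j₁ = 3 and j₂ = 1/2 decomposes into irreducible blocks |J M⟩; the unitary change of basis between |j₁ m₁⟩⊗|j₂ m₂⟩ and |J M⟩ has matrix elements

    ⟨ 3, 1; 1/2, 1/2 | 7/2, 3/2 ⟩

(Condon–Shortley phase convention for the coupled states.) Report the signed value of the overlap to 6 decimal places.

√[8·0!6!1!/8! · 4!2!1!0!5!2!] = √(11520/7)
  +(−1)^0/∏(0,0,2,1,4,0)! = 1/48  (running 1/48)
⟨..|..⟩ = √(11520/7)·(1/48) = +0.845154

+0.845154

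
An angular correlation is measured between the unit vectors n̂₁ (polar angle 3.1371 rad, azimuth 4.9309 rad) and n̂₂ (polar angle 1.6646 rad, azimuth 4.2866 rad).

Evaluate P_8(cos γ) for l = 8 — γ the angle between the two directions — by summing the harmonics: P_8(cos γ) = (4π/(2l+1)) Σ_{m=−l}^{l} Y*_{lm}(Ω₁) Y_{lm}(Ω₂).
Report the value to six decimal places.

Expand P_8 via completeness: Σ_{m} conj(Y_{8,m}) at Ω₁ times Y_{8,m} at Ω₂ —
  m=-8: (-0.000000+0.000000i) × (-0.480245-0.130185i) = +0.000000-0.000000i  (running Σ = +0.000000-0.000000i)
  m=-7: (+0.000000-0.000000i) × (-0.030030-0.184824i) = -0.000000-0.000000i  (running Σ = -0.000000-0.000000i)
  m=-6: (-0.000000-0.000000i) × (-0.265086+0.176286i) = +0.000000+0.000000i  (running Σ = +0.000000+0.000000i)
  m=-5: (-0.000000+0.000000i) × (-0.181277-0.113185i) = +0.000000+0.000000i  (running Σ = +0.000000+0.000000i)
  m=-4: (+0.000000+0.000000i) × (-0.034079+0.255967i) = -0.000000+0.000000i  (running Σ = -0.000000+0.000000i)
  m=-3: (+0.000001-0.000001i) × (-0.214468+0.064802i) = -0.000000+0.000000i  (running Σ = -0.000000+0.000000i)
  m=-2: (-0.000189-0.000088i) × (+0.151946+0.173517i) = -0.000013-0.000046i  (running Σ = -0.000013-0.000046i)
  m=-1: (-0.004805+0.021639i) × (-0.094141+0.207573i) = -0.004039-0.003034i  (running Σ = -0.004053-0.003080i)
  m=0: (+1.162684-0.000000i) × (+0.222362+0.000000i) = +0.258536+0.000000i  (running Σ = +0.254484-0.003080i)
  m=1: (+0.004805+0.021639i) × (+0.094141+0.207573i) = -0.004039+0.003034i  (running Σ = +0.250444-0.000046i)
  m=2: (-0.000189+0.000088i) × (+0.151946-0.173517i) = -0.000013+0.000046i  (running Σ = +0.250431+0.000000i)
  m=3: (-0.000001-0.000001i) × (+0.214468+0.064802i) = -0.000000-0.000000i  (running Σ = +0.250431+0.000000i)
  m=4: (+0.000000-0.000000i) × (-0.034079-0.255967i) = -0.000000-0.000000i  (running Σ = +0.250431+0.000000i)
  m=5: (+0.000000+0.000000i) × (+0.181277-0.113185i) = +0.000000-0.000000i  (running Σ = +0.250431+0.000000i)
  m=6: (-0.000000+0.000000i) × (-0.265086-0.176286i) = +0.000000-0.000000i  (running Σ = +0.250431-0.000000i)
  m=7: (-0.000000-0.000000i) × (+0.030030-0.184824i) = -0.000000+0.000000i  (running Σ = +0.250431-0.000000i)
  m=8: (-0.000000-0.000000i) × (-0.480245+0.130185i) = +0.000000+0.000000i  (running Σ = +0.250431-0.000000i)
Total Σ_m = +0.250431-0.000000i. Multiply by 0.739198: +0.185118-0.000000i. P_8(cos γ) = 0.185118

0.185118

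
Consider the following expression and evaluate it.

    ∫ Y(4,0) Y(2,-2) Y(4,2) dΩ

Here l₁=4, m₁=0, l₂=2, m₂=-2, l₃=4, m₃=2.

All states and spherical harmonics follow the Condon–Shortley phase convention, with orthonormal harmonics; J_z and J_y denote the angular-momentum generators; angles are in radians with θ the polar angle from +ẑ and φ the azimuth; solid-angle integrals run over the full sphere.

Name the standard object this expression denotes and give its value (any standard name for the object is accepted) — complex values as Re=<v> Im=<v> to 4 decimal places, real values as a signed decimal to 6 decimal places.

Gaunt coefficient, -0.190365

This is a Gaunt coefficient — the integral of a triple product of spherical harmonics over the sphere.
Checks pass: Σm=0; 10 even; l₃=4∈[2,6].
(2·4+1)(2·2+1)(2·4+1) = 405
Δ: 2! 6! 2! / 11! → 1/13860
sum: t=0:+1/192 t=1:−1/36 t=2:+1/192 = -5/288
3j²(4 2 4; 0 0 0) = Δ·Π!·Σ² = 20/693  (sign -1)
sum: t=0:+1/192 = 1/192
3j²(4 2 4; 0 -2 2) = Δ·Π!·Σ² = 3/77  (sign +1)
combine: 4πI² = 405·20/693·3/77 = 2700/5929
take √, sign -1: I = -0.19036462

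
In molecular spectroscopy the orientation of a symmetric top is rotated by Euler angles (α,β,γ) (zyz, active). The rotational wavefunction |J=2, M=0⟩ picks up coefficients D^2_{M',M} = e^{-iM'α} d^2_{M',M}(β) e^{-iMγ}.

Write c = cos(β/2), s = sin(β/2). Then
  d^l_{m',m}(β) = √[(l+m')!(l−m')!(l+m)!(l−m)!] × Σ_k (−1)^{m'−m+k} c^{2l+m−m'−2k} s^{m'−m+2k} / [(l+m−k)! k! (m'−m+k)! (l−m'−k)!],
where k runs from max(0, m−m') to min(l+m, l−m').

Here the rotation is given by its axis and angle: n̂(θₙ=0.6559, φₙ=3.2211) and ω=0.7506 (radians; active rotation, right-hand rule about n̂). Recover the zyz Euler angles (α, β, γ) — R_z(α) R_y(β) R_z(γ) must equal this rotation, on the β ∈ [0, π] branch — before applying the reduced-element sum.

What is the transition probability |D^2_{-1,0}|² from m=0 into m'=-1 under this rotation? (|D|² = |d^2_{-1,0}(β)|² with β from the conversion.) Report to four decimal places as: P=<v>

Axis–angle → zyz. n̂ = (sinθₙcosφₙ, sinθₙsinφₙ, cosθₙ) = (-0.607946, -0.048438, +0.792499), ω = 0.7506.
R = I cosω + sinω [n̂]ₓ + (1−cosω) n̂n̂ᵀ gives
  R = [+0.830598, -0.532633, -0.162507; +0.548459, +0.731910, +0.404351; -0.096430, -0.424982, +0.900051]
β = atan2(√(R₁₃²+R₂₃²), R₃₃) = 0.450910; α = atan2(R₂₃, R₁₃) mod 2π = 1.952937; γ = atan2(R₃₂, −R₃₁) mod 2π = 4.935515
First d^2_{-1,0}(β=0.4509), then the phase factors e^{-i(-1)α} and e^{-i(0)γ}:
c=cos(0.450910/2)=0.974692, s=sin(0.450910/2)=0.223550; N=√[1·6·2·2]=4.898979
k∈{1,2} keeps every argument non-negative
  k=1: (−1)^0·4.8990/(2)·0.9747^3·0.2235^1 = +0.507052
  k=2: (−1)^1·4.8990/(2)·0.9747^1·0.2235^3 = -0.026673
d^2_{-1,0}(0.4509) = +0.507052 -0.026673 = +0.480380
|D^2_{-1,0}|² = |d^2_{-1,0}(β)|² = (+0.480380)² = 0.230765 (the z-rotation phases have unit modulus)

P=0.2308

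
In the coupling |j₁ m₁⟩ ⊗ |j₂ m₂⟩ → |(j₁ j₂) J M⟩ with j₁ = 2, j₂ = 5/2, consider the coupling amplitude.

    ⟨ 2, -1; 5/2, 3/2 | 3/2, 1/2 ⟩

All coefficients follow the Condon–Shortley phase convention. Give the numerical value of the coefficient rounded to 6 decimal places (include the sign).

√[4·3!1!2!/7! · 1!3!4!1!2!1!] = √(96/35)
  +(−1)^2/∏(2,1,1,2,0,0)! = 1/4  (running 1/4)
  +(−1)^3/∏(3,0,0,1,1,1)! = -1/6  (running 1/12)
⟨..|..⟩ = √(96/35)·(1/12) = +0.138013

+√(2/105) = +0.138013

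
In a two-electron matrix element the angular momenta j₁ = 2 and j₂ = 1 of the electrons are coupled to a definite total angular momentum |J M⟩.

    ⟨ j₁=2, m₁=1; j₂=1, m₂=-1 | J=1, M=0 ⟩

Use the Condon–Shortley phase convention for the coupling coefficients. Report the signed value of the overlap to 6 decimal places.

triangle: 2!×2!×0!/5! = 4/120
(j±m)!: 3!×1!×0!×2!×1!×1! = 12
prefactor² = (2J+1)×Δ×N² = 6/5
  k=0: +1/(0!×2!×1!×0!×1!×0!) = 1/2
Σ = 1/2  ⇒  CG² = 6/5×(1/2)² = 3/10
CG = +√(3/10) = +0.547723

+√(3/10) = +0.547723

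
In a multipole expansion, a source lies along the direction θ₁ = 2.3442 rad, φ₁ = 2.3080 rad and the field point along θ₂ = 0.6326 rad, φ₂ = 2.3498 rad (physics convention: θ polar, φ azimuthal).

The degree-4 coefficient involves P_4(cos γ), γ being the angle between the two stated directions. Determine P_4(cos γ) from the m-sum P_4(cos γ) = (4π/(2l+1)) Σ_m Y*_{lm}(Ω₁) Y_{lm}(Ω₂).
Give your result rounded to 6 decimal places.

0.302469

Summing Y*_{l m}(θ₁,φ₁)·Y_{l m}(θ₂,φ₂) over m ∈ [−4, 4]; prefactor 4π/(2·4+1) = 1.396263:
  m=-4: Y*=-0.113855+0.022225i  Y=-0.054059-0.001383i  product +0.006186-0.001044i
  m=-3: Y*=-0.256781-0.191510i  Y=+0.150331-0.144671i  product -0.066308+0.008359i
  m=-2: Y*=-0.039825-0.411884i  Y=-0.005313+0.415452i  product +0.171330-0.014357i
  m=-1: Y*=+0.066136-0.072839i  Y=-0.246136-0.249304i  product -0.034438+0.001440i
  m=+0: Y*=-0.349614-0.000000i  Y=-0.180450+0.000000i  product +0.063088+0.000000i
  m=+1: Y*=-0.066136-0.072839i  Y=+0.246136-0.249304i  product -0.034438-0.001440i
  m=+2: Y*=-0.039825+0.411884i  Y=-0.005313-0.415452i  product +0.171330+0.014357i
  m=+3: Y*=+0.256781-0.191510i  Y=-0.150331-0.144671i  product -0.066308-0.008359i
  m=+4: Y*=-0.113855-0.022225i  Y=-0.054059+0.001383i  product +0.006186+0.001044i
Σ over m = +0.216628+0.000000i; ×(4π/9) → +0.302469+0.000000i. Real part: 0.302469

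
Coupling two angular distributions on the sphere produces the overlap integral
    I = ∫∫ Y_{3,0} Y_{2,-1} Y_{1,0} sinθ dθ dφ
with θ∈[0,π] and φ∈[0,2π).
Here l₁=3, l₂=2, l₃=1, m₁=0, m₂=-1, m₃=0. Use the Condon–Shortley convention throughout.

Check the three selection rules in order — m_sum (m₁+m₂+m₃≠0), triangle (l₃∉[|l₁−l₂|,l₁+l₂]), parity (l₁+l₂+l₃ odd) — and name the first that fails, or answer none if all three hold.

Σmᵢ = -1  ✗
l₃∈[|l₁−l₂|,l₁+l₂]=[1,5], have l₃=1
Σlᵢ = 6 ⇒ even

m_sum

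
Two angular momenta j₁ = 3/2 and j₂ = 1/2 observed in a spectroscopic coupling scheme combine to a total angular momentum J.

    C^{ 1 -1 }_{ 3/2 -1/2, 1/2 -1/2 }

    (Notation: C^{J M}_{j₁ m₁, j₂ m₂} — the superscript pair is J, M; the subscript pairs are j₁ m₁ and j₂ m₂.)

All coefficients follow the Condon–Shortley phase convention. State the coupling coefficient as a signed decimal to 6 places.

+√(1/4) ≈ +0.500000

triangle: 1!×2!×0!/4! = 2/24
(j±m)!: 1!×2!×0!×1!×0!×2! = 4
prefactor² = (2J+1)×Δ×N² = 1
  k=0: +1/(0!×1!×2!×0!×0!×0!) = 1/2
Σ = 1/2  ⇒  CG² = 1×(1/2)² = 1/4
CG = +√(1/4) = +0.500000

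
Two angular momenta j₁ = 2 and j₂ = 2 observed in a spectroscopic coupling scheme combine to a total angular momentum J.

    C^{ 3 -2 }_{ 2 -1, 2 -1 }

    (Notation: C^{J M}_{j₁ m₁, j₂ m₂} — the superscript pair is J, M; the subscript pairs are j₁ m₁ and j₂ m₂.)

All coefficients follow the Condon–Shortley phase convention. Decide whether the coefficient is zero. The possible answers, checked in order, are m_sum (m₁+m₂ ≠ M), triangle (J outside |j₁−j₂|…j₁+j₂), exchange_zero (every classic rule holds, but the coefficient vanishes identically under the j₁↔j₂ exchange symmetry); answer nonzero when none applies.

exchange_zero

m-sum: m₁+m₂ = -1+(-1) = -2, M = -2  ✓
triangle: |j₁−j₂| = 0 ≤ J = 3 ≤ j₁+j₂ = 4  ✓
exchange: j₁=j₂ and m₁=m₂, and (−1)^(j₁+j₂−J) = (−1)^1 = −1 forces ⟨j₁m₁;j₂m₂|JM⟩ = −⟨j₂m₂;j₁m₁|JM⟩ = −⟨j₁m₁;j₂m₂|JM⟩ ⇒ the coefficient vanishes identically
Racah sum check: Σ_k collapses to 0 ⇒ CG = 0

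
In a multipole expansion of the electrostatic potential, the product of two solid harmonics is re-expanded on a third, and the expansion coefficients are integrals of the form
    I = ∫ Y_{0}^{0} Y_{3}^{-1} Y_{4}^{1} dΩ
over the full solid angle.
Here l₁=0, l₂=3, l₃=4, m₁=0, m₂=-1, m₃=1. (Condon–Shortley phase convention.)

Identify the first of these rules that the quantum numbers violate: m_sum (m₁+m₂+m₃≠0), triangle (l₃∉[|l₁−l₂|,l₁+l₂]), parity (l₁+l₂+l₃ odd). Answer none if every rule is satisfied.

triangle

m₁+m₂+m₃ = 0 − 1 + 1 = 0  ✓
triangle: need |l₁−l₂| ≤ l₃ ≤ l₁+l₂ = [3,3]; l₃=4 is outside  ✗
parity: l₁+l₂+l₃ = 7 is odd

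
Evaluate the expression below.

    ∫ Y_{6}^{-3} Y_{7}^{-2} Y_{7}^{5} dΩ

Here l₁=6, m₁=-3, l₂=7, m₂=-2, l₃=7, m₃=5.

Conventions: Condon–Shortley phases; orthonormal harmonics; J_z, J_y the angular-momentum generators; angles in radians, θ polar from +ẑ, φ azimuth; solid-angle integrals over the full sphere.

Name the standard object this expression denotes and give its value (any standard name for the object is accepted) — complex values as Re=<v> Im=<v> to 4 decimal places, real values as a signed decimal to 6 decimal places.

This is a Gaunt coefficient — the integral of a triple product of spherical harmonics over the sphere.
Checks pass: Σm=0; 20 even; l₃=7∈[1,13].
(2·6+1)(2·7+1)(2·7+1) = 2925
Δ: 6! 6! 8! / 21! → 1/2444321880
sum: t=0:+1/2612736000 t=1:−1/20736000 t=2:+1/1658880 t=3:−1/746496 t=4:+1/1658880 t=5:−1/20736000 t=6:+1/2612736000 = -1/4354560
3j²(6 7 7; 0 0 0) = Δ·Π!·Σ² = 1000/138567  (sign +1)
sum: t=3:−1/37324800 t=4:+1/29030400 t=5:−1/232243200 = 1/298598400
3j²(6 7 7; -3 -2 5) = Δ·Π!·Σ² = 7/16796  (sign +1)
combine: 4πI² = 2925·1000/138567·7/16796 = 131250/14919047
take √, sign +1: I = 0.02645905

Gaunt coefficient, +0.026459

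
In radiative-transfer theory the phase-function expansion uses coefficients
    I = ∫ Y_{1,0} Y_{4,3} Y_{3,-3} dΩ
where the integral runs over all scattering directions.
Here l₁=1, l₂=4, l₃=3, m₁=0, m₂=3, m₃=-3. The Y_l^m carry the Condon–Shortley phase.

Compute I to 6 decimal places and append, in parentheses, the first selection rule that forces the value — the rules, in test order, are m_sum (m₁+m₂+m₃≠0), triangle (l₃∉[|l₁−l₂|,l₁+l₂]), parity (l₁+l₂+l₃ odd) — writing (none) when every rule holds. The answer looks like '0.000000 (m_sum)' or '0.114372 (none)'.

-0.162868 (none)

m-sum 0 ✓  L=8 even ✓  3≤3≤5 ✓
Π(2lᵢ+1) = 3×9×7 = 189
triangle coeff Δ(1,4,3) = 1/252
Σ_t [1,1]: t=1:−1/36 = -1/36
(3j)²=4/63 [(1 4 3; 0 0 0)], sign=+1
Σ_t [1,1]: t=1:−1/720 = -1/720
(3j)²=1/36 [(1 4 3; 0 3 -3)], sign=-1
⇒ 4πI² = 1/3
I = (-1)√(1/3/(4π)) = -0.16286750
No selection rule forces the value: the integral is nonzero (none).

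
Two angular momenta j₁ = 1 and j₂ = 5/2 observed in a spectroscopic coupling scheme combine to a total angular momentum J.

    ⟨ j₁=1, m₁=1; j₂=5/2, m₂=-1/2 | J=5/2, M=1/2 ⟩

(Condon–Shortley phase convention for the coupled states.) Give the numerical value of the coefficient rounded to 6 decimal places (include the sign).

j₁+j₂−J=1  J+j₁−j₂=1  J−j₁+j₂=4  j₁+j₂+J+1=7
(j₁±m₁, j₂±m₂, J±M) = (2,0,2,3,3,2)
P² = 288/35
sum k=0..0:
  [0] +1/4 = 1/4
S = 1/4
C² = P²·S² = 18/35 ; C = +0.717137

+0.717137  (= +√(18/35))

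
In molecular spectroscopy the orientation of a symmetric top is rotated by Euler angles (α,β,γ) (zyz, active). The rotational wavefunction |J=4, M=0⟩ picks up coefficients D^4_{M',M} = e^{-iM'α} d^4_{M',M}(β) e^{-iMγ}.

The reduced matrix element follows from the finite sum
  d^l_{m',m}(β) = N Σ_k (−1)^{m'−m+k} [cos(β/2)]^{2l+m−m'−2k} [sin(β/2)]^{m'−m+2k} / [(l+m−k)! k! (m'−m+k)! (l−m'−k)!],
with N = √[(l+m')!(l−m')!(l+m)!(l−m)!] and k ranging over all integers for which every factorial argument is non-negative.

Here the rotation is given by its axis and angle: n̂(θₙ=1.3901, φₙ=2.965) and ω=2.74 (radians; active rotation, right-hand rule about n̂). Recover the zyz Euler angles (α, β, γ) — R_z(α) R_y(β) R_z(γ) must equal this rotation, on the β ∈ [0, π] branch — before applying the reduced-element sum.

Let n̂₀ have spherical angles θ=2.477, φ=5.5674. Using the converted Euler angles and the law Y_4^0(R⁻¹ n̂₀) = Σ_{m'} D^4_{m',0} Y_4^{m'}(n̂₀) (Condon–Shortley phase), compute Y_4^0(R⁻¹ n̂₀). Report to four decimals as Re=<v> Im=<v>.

Axis–angle → zyz. n̂ = (sinθₙcosφₙ, sinθₙsinφₙ, cosθₙ) = (-0.968420, +0.172816, +0.179715), ω = 2.7400.
R = I cosω + sinω [n̂]ₓ + (1−cosω) n̂n̂ᵀ gives
  R = [+0.880620, -0.391650, -0.266681; -0.251154, -0.863085, +0.438185; -0.401783, -0.318896, -0.858415]
β = atan2(√(R₁₃²+R₂₃²), R₃₃) = 2.602967; α = atan2(R₂₃, R₁₃) mod 2π = 2.117518; γ = atan2(R₃₂, −R₃₁) mod 2π = 5.612296
Need the full column D^4_{m',0} for m'=−4..4 at α=2.1175, β=2.6030, γ=5.6123.
cos(β/2)=0.266069, sin(β/2)=0.963954
d^4_{-4,0}: single k=4 term ⇒ +0.036204;  D = -0.020920+0.029547i
d^4_{-3,0}: k∈[3..4] ⇒ +0.014132 -0.185493 = -0.171361;  D = -0.170949-0.011877i
d^4_{-2,0}: k∈[2..4] ⇒ +0.003128 -0.109469 +0.538825 = +0.432483;  D = -0.198696-0.384138i
d^4_{-1,0}: k∈[1..4] ⇒ +0.000407 -0.032048 +0.420660 -0.920245 = -0.531227;  D = +0.276179-0.453792i
d^4_{0,0}: k∈[0..4] ⇒ +0.000025 -0.005275 +0.155778 -0.908754 +0.745505 = -0.012722;  D = -0.012722+0.000000i
d^4_{1,0}: k∈[0..3] ⇒ -0.000407 +0.032048 -0.420660 +0.920245 = +0.531227;  D = -0.276179-0.453792i
d^4_{2,0}: k∈[0..2] ⇒ +0.003128 -0.109469 +0.538825 = +0.432483;  D = -0.198696+0.384138i
d^4_{3,0}: k∈[0..1] ⇒ -0.014132 +0.185493 = +0.171361;  D = +0.170949-0.011877i
d^4_{4,0}: single k=0 term ⇒ +0.036204;  D = -0.020920-0.029547i
Y_4^{m'}(θ=2.477,φ=5.5674) and Σ D·Y over m':
  (-0.0209+0.0295i)·(-0.0616+0.0176i)  (-0.1709-0.0119i)·(+0.1260-0.1938i)  (-0.1987-0.3841i)·(+0.0589+0.4206i)  (+0.2762-0.4538i)·(-0.2318-0.2016i)  (-0.0127+0.0000i)·(-0.2275+0.0000i)  (-0.2762-0.4538i)·(+0.2318-0.2016i)  (-0.1987+0.3841i)·(+0.0589-0.4206i)  (+0.1709-0.0119i)·(-0.1260-0.1938i)  (-0.0209-0.0295i)·(-0.0616-0.0176i)
Y_4^0(R⁻¹ n̂) = -0.054543+0.000000i

Re=-0.0545 Im=0.0000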